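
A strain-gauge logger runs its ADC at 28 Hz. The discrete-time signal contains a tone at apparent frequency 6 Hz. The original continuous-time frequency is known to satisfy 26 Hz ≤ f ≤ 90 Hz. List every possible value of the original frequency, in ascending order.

34 Hz, 50 Hz, 62 Hz, 78 Hz, 90 Hz

Frequencies that alias to 6 Hz are k·fs ± 6 Hz for integer k ≥ 0.
k=0: 6 Hz.
k=1: 22 Hz, 34 Hz.
k=2: 50 Hz, 62 Hz.
k=3: 78 Hz, 90 Hz.
k=4: 106 Hz, 118 Hz.
Within [26 Hz, 90 Hz]: 34 Hz, 50 Hz, 62 Hz, 78 Hz, 90 Hz.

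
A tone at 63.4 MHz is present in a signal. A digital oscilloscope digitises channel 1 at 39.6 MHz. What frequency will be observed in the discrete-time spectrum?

15.8 MHz

63.4 MHz mod fs = 23.8 MHz.
23.8 MHz > fs/2 = 19.8 MHz, folds to fs − 23.8 MHz = 15.8 MHz.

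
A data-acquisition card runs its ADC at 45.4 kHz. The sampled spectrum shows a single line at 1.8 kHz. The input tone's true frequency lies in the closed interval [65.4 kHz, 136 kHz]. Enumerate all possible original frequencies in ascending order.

89 kHz, 92.6 kHz, 134.4 kHz

Frequencies that alias to 1.8 kHz are k·fs ± 1.8 kHz for integer k ≥ 0.
k=0: 1.8 kHz.
k=1: 43.6 kHz, 47.2 kHz.
k=2: 89 kHz, 92.6 kHz.
k=3: 134.4 kHz, 138 kHz.
k=4: 179.8 kHz, 183.4 kHz.
Within [65.4 kHz, 136 kHz]: 89 kHz, 92.6 kHz, 134.4 kHz.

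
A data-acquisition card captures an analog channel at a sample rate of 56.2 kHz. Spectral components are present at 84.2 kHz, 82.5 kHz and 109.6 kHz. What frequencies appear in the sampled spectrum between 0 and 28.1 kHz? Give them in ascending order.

2.8 kHz, 26.3 kHz, 28 kHz

fs/2 = 28.1 kHz.
84.2 kHz mod fs = 28 kHz.
28 kHz ≤ fs/2 = 28.1 kHz, appears at 28 kHz.
82.5 kHz mod fs = 26.3 kHz.
26.3 kHz ≤ fs/2 = 28.1 kHz, appears at 26.3 kHz.
109.6 kHz mod fs = 53.4 kHz.
53.4 kHz > fs/2 = 28.1 kHz, folds to fs − 53.4 kHz = 2.8 kHz.
Distinct values: {2.8 kHz, 26.3 kHz, 28 kHz}.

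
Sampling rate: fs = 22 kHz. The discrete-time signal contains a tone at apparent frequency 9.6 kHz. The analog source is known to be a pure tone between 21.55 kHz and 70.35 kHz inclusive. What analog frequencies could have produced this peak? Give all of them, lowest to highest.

Frequencies that alias to 9.6 kHz are k·fs ± 9.6 kHz for integer k ≥ 0.
k=0: 9.6 kHz.
k=1: 12.4 kHz, 31.6 kHz.
k=2: 34.4 kHz, 53.6 kHz.
k=3: 56.4 kHz, 75.6 kHz.
k=4: 78.4 kHz, 97.6 kHz.
Within [21.55 kHz, 70.35 kHz]: 31.6 kHz, 34.4 kHz, 53.6 kHz, 56.4 kHz.

31.6 kHz, 34.4 kHz, 53.6 kHz, 56.4 kHz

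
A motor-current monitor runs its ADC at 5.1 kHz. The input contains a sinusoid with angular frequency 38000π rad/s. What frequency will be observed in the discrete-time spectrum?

1.4 kHz

ω = 38000π rad/s → f = ω/(2π) = 19000 Hz = 19 kHz.
19 kHz mod fs = 3.7 kHz.
3.7 kHz > fs/2 = 2.55 kHz, folds to fs − 3.7 kHz = 1.4 kHz.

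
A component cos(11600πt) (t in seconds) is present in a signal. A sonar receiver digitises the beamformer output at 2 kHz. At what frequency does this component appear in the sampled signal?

0.2 kHz

ω = 11600π rad/s → f = ω/(2π) = 5800 Hz = 5.8 kHz.
5.8 kHz mod fs = 1.8 kHz.
1.8 kHz > fs/2 = 1 kHz, folds to fs − 1.8 kHz = 0.2 kHz.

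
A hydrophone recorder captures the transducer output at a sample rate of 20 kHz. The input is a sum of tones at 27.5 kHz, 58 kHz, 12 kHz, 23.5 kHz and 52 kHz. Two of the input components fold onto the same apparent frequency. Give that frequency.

fs/2 = 10 kHz.
27.5 kHz mod fs = 7.5 kHz.
7.5 kHz ≤ fs/2 = 10 kHz, appears at 7.5 kHz.
58 kHz mod fs = 18 kHz.
18 kHz > fs/2 = 10 kHz, folds to fs − 18 kHz = 2 kHz.
12 kHz > fs/2 = 10 kHz, folds to fs − 12 kHz = 8 kHz.
23.5 kHz mod fs = 3.5 kHz.
3.5 kHz ≤ fs/2 = 10 kHz, appears at 3.5 kHz.
52 kHz mod fs = 12 kHz.
12 kHz > fs/2 = 10 kHz, folds to fs − 12 kHz = 8 kHz.
12 kHz and 52 kHz both map to 8 kHz.

8 kHz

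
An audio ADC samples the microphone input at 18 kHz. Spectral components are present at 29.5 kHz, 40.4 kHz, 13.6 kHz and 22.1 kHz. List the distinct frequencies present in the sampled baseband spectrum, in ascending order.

4.1 kHz, 4.4 kHz, 6.5 kHz

fs/2 = 9 kHz.
29.5 kHz mod fs = 11.5 kHz.
11.5 kHz > fs/2 = 9 kHz, folds to fs − 11.5 kHz = 6.5 kHz.
40.4 kHz mod fs = 4.4 kHz.
4.4 kHz ≤ fs/2 = 9 kHz, appears at 4.4 kHz.
13.6 kHz > fs/2 = 9 kHz, folds to fs − 13.6 kHz = 4.4 kHz.
22.1 kHz mod fs = 4.1 kHz.
4.1 kHz ≤ fs/2 = 9 kHz, appears at 4.1 kHz.
Distinct values: {4.1 kHz, 4.4 kHz, 6.5 kHz}.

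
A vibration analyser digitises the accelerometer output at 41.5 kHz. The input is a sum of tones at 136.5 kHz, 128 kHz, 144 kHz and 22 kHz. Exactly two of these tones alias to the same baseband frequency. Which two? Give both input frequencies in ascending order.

fs/2 = 20.75 kHz.
136.5 kHz mod fs = 12 kHz.
12 kHz ≤ fs/2 = 20.75 kHz, appears at 12 kHz.
128 kHz mod fs = 3.5 kHz.
3.5 kHz ≤ fs/2 = 20.75 kHz, appears at 3.5 kHz.
144 kHz mod fs = 19.5 kHz.
19.5 kHz ≤ fs/2 = 20.75 kHz, appears at 19.5 kHz.
22 kHz > fs/2 = 20.75 kHz, folds to fs − 22 kHz = 19.5 kHz.
22 kHz and 144 kHz both map to 19.5 kHz.

22 kHz, 144 kHz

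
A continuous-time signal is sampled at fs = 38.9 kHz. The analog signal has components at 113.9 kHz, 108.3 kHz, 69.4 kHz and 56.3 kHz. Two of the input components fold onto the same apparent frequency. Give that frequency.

8.4 kHz

fs/2 = 19.45 kHz.
113.9 kHz mod fs = 36.1 kHz.
36.1 kHz > fs/2 = 19.45 kHz, folds to fs − 36.1 kHz = 2.8 kHz.
108.3 kHz mod fs = 30.5 kHz.
30.5 kHz > fs/2 = 19.45 kHz, folds to fs − 30.5 kHz = 8.4 kHz.
69.4 kHz mod fs = 30.5 kHz.
30.5 kHz > fs/2 = 19.45 kHz, folds to fs − 30.5 kHz = 8.4 kHz.
56.3 kHz mod fs = 17.4 kHz.
17.4 kHz ≤ fs/2 = 19.45 kHz, appears at 17.4 kHz.
69.4 kHz and 108.3 kHz both map to 8.4 kHz.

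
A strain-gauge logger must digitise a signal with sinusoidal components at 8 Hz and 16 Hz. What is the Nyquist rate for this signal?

32 Hz

Highest-frequency component: 16 Hz.
Nyquist rate = 2 × 16 Hz = 32 Hz.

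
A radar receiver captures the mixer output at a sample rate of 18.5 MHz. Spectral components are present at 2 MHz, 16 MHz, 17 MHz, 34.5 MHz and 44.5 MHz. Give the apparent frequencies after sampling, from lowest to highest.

fs/2 = 9.25 MHz.
2 MHz ≤ fs/2 = 9.25 MHz, passes unchanged.
16 MHz > fs/2 = 9.25 MHz, folds to fs − 16 MHz = 2.5 MHz.
17 MHz > fs/2 = 9.25 MHz, folds to fs − 17 MHz = 1.5 MHz.
34.5 MHz mod fs = 16 MHz.
16 MHz > fs/2 = 9.25 MHz, folds to fs − 16 MHz = 2.5 MHz.
44.5 MHz mod fs = 7.5 MHz.
7.5 MHz ≤ fs/2 = 9.25 MHz, appears at 7.5 MHz.
Distinct values: {1.5 MHz, 2 MHz, 2.5 MHz, 7.5 MHz}.

1.5 MHz, 2 MHz, 2.5 MHz, 7.5 MHz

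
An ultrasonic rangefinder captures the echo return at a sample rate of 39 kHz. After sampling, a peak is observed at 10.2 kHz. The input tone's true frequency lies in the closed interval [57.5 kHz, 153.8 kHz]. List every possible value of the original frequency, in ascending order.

67.8 kHz, 88.2 kHz, 106.8 kHz, 127.2 kHz, 145.8 kHz

Frequencies that alias to 10.2 kHz are k·fs ± 10.2 kHz for integer k ≥ 0.
k=0: 10.2 kHz.
k=1: 28.8 kHz, 49.2 kHz.
k=2: 67.8 kHz, 88.2 kHz.
k=3: 106.8 kHz, 127.2 kHz.
k=4: 145.8 kHz, 166.2 kHz.
k=5: 184.8 kHz, 205.2 kHz.
Within [57.5 kHz, 153.8 kHz]: 67.8 kHz, 88.2 kHz, 106.8 kHz, 127.2 kHz, 145.8 kHz.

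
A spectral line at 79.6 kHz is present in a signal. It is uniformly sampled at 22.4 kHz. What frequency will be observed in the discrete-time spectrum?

10 kHz

79.6 kHz mod fs = 12.4 kHz.
12.4 kHz > fs/2 = 11.2 kHz, folds to fs − 12.4 kHz = 10 kHz.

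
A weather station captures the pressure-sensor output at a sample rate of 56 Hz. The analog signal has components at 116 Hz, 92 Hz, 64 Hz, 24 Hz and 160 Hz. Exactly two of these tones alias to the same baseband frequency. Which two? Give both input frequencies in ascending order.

64 Hz, 160 Hz

fs/2 = 28 Hz.
116 Hz mod fs = 4 Hz.
4 Hz ≤ fs/2 = 28 Hz, appears at 4 Hz.
92 Hz mod fs = 36 Hz.
36 Hz > fs/2 = 28 Hz, folds to fs − 36 Hz = 20 Hz.
64 Hz mod fs = 8 Hz.
8 Hz ≤ fs/2 = 28 Hz, appears at 8 Hz.
24 Hz ≤ fs/2 = 28 Hz, passes unchanged.
160 Hz mod fs = 48 Hz.
48 Hz > fs/2 = 28 Hz, folds to fs − 48 Hz = 8 Hz.
64 Hz and 160 Hz both map to 8 Hz.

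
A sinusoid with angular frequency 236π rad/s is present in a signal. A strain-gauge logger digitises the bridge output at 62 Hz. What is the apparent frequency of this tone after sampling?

6 Hz

ω = 236π rad/s → f = ω/(2π) = 118 Hz.
118 Hz mod fs = 56 Hz.
56 Hz > fs/2 = 31 Hz, folds to fs − 56 Hz = 6 Hz.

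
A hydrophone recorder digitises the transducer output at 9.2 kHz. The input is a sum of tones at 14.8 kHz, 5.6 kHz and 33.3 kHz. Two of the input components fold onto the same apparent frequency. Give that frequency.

3.6 kHz

fs/2 = 4.6 kHz.
14.8 kHz mod fs = 5.6 kHz.
5.6 kHz > fs/2 = 4.6 kHz, folds to fs − 5.6 kHz = 3.6 kHz.
5.6 kHz > fs/2 = 4.6 kHz, folds to fs − 5.6 kHz = 3.6 kHz.
33.3 kHz mod fs = 5.7 kHz.
5.7 kHz > fs/2 = 4.6 kHz, folds to fs − 5.7 kHz = 3.5 kHz.
5.6 kHz and 14.8 kHz both map to 3.6 kHz.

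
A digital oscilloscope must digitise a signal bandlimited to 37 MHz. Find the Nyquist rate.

Nyquist rate = 2 × 37 MHz = 74 MHz.

74 MHz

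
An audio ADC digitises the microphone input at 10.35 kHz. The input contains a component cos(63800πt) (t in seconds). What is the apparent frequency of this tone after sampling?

0.85 kHz

ω = 63800π rad/s → f = ω/(2π) = 31900 Hz = 31.9 kHz.
31.9 kHz mod fs = 0.85 kHz.
0.85 kHz ≤ fs/2 = 5.175 kHz, appears at 0.85 kHz.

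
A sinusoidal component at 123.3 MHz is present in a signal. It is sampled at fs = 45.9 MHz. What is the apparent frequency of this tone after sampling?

123.3 MHz mod fs = 31.5 MHz.
31.5 MHz > fs/2 = 22.95 MHz, folds to fs − 31.5 MHz = 14.4 MHz.

14.4 MHz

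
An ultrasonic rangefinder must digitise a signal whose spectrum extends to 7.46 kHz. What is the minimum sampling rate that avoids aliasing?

Nyquist rate = 2 × 7.46 kHz = 14.92 kHz.

14.92 kHz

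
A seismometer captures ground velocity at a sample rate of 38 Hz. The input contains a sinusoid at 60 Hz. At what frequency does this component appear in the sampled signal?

60 Hz mod fs = 22 Hz.
22 Hz > fs/2 = 19 Hz, folds to fs − 22 Hz = 16 Hz.

16 Hz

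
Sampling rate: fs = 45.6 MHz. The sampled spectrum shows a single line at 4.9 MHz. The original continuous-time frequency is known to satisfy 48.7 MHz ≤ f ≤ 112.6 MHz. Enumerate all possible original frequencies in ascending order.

50.5 MHz, 86.3 MHz, 96.1 MHz

Frequencies that alias to 4.9 MHz are k·fs ± 4.9 MHz for integer k ≥ 0.
k=0: 4.9 MHz.
k=1: 40.7 MHz, 50.5 MHz.
k=2: 86.3 MHz, 96.1 MHz.
k=3: 131.9 MHz, 141.7 MHz.
Within [48.7 MHz, 112.6 MHz]: 50.5 MHz, 86.3 MHz, 96.1 MHz.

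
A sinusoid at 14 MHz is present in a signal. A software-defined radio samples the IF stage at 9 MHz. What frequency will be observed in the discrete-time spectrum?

4 MHz

14 MHz mod fs = 5 MHz.
5 MHz > fs/2 = 4.5 MHz, folds to fs − 5 MHz = 4 MHz.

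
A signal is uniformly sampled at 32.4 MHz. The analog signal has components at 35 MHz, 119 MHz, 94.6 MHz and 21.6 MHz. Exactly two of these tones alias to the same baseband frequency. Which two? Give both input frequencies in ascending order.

35 MHz, 94.6 MHz

fs/2 = 16.2 MHz.
35 MHz mod fs = 2.6 MHz.
2.6 MHz ≤ fs/2 = 16.2 MHz, appears at 2.6 MHz.
119 MHz mod fs = 21.8 MHz.
21.8 MHz > fs/2 = 16.2 MHz, folds to fs − 21.8 MHz = 10.6 MHz.
94.6 MHz mod fs = 29.8 MHz.
29.8 MHz > fs/2 = 16.2 MHz, folds to fs − 29.8 MHz = 2.6 MHz.
21.6 MHz > fs/2 = 16.2 MHz, folds to fs − 21.6 MHz = 10.8 MHz.
35 MHz and 94.6 MHz both map to 2.6 MHz.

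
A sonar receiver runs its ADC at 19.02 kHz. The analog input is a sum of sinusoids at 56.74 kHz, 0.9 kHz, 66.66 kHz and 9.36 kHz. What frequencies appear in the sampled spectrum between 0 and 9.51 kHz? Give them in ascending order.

0.32 kHz, 0.9 kHz, 9.36 kHz, 9.42 kHz

fs/2 = 9.51 kHz.
56.74 kHz mod fs = 18.7 kHz.
18.7 kHz > fs/2 = 9.51 kHz, folds to fs − 18.7 kHz = 0.32 kHz.
0.9 kHz ≤ fs/2 = 9.51 kHz, passes unchanged.
66.66 kHz mod fs = 9.6 kHz.
9.6 kHz > fs/2 = 9.51 kHz, folds to fs − 9.6 kHz = 9.42 kHz.
9.36 kHz ≤ fs/2 = 9.51 kHz, passes unchanged.
Distinct values: {0.32 kHz, 0.9 kHz, 9.36 kHz, 9.42 kHz}.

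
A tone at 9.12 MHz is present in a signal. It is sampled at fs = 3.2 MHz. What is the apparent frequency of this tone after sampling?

0.48 MHz

9.12 MHz mod fs = 2.72 MHz.
2.72 MHz > fs/2 = 1.6 MHz, folds to fs − 2.72 MHz = 0.48 MHz.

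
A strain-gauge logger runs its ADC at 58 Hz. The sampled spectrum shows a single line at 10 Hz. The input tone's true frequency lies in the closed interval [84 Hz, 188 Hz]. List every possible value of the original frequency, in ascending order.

106 Hz, 126 Hz, 164 Hz, 184 Hz

Frequencies that alias to 10 Hz are k·fs ± 10 Hz for integer k ≥ 0.
k=0: 10 Hz.
k=1: 48 Hz, 68 Hz.
k=2: 106 Hz, 126 Hz.
k=3: 164 Hz, 184 Hz.
k=4: 222 Hz, 242 Hz.
Within [84 Hz, 188 Hz]: 106 Hz, 126 Hz, 164 Hz, 184 Hz.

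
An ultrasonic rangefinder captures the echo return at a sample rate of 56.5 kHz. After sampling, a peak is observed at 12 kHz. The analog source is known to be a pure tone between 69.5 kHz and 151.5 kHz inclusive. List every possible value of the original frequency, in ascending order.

101 kHz, 125 kHz

Frequencies that alias to 12 kHz are k·fs ± 12 kHz for integer k ≥ 0.
k=0: 12 kHz.
k=1: 44.5 kHz, 68.5 kHz.
k=2: 101 kHz, 125 kHz.
k=3: 157.5 kHz, 181.5 kHz.
Within [69.5 kHz, 151.5 kHz]: 101 kHz, 125 kHz.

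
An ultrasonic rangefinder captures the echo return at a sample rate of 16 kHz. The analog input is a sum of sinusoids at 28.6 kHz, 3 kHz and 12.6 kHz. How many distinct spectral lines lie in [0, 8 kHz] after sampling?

2

fs/2 = 8 kHz.
28.6 kHz mod fs = 12.6 kHz.
12.6 kHz > fs/2 = 8 kHz, folds to fs − 12.6 kHz = 3.4 kHz.
3 kHz ≤ fs/2 = 8 kHz, passes unchanged.
12.6 kHz > fs/2 = 8 kHz, folds to fs − 12.6 kHz = 3.4 kHz.
Distinct values: {3 kHz, 3.4 kHz} → 2.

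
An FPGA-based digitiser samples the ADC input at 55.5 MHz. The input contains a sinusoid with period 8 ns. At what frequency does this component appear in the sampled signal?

T = 8 ns → f = 1/T = 125 MHz.
125 MHz mod fs = 14 MHz.
14 MHz ≤ fs/2 = 27.75 MHz, appears at 14 MHz.

14 MHz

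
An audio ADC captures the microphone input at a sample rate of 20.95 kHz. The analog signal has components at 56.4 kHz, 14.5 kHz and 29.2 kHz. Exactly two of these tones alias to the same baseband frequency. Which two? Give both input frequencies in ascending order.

14.5 kHz, 56.4 kHz

fs/2 = 10.475 kHz.
56.4 kHz mod fs = 14.5 kHz.
14.5 kHz > fs/2 = 10.475 kHz, folds to fs − 14.5 kHz = 6.45 kHz.
14.5 kHz > fs/2 = 10.475 kHz, folds to fs − 14.5 kHz = 6.45 kHz.
29.2 kHz mod fs = 8.25 kHz.
8.25 kHz ≤ fs/2 = 10.475 kHz, appears at 8.25 kHz.
14.5 kHz and 56.4 kHz both map to 6.45 kHz.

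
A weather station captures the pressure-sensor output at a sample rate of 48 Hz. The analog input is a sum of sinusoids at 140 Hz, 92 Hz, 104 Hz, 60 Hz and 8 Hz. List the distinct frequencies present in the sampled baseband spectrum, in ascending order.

fs/2 = 24 Hz.
140 Hz mod fs = 44 Hz.
44 Hz > fs/2 = 24 Hz, folds to fs − 44 Hz = 4 Hz.
92 Hz mod fs = 44 Hz.
44 Hz > fs/2 = 24 Hz, folds to fs − 44 Hz = 4 Hz.
104 Hz mod fs = 8 Hz.
8 Hz ≤ fs/2 = 24 Hz, appears at 8 Hz.
60 Hz mod fs = 12 Hz.
12 Hz ≤ fs/2 = 24 Hz, appears at 12 Hz.
8 Hz ≤ fs/2 = 24 Hz, passes unchanged.
Distinct values: {4 Hz, 8 Hz, 12 Hz}.

4 Hz, 8 Hz, 12 Hz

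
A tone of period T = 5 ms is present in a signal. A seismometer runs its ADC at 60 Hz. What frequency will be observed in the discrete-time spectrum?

T = 5 ms → f = 1/T = 200 Hz.
200 Hz mod fs = 20 Hz.
20 Hz ≤ fs/2 = 30 Hz, appears at 20 Hz.

20 Hz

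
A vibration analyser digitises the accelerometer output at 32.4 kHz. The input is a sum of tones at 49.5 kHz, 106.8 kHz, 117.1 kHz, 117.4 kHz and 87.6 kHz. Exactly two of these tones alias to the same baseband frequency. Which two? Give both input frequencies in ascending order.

fs/2 = 16.2 kHz.
49.5 kHz mod fs = 17.1 kHz.
17.1 kHz > fs/2 = 16.2 kHz, folds to fs − 17.1 kHz = 15.3 kHz.
106.8 kHz mod fs = 9.6 kHz.
9.6 kHz ≤ fs/2 = 16.2 kHz, appears at 9.6 kHz.
117.1 kHz mod fs = 19.9 kHz.
19.9 kHz > fs/2 = 16.2 kHz, folds to fs − 19.9 kHz = 12.5 kHz.
117.4 kHz mod fs = 20.2 kHz.
20.2 kHz > fs/2 = 16.2 kHz, folds to fs − 20.2 kHz = 12.2 kHz.
87.6 kHz mod fs = 22.8 kHz.
22.8 kHz > fs/2 = 16.2 kHz, folds to fs − 22.8 kHz = 9.6 kHz.
87.6 kHz and 106.8 kHz both map to 9.6 kHz.

87.6 kHz, 106.8 kHz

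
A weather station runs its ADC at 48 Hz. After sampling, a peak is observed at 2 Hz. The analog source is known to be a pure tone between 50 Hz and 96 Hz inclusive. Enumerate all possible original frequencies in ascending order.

50 Hz, 94 Hz

Frequencies that alias to 2 Hz are k·fs ± 2 Hz for integer k ≥ 0.
k=0: 2 Hz.
k=1: 46 Hz, 50 Hz.
k=2: 94 Hz, 98 Hz.
k=3: 142 Hz, 146 Hz.
Within [50 Hz, 96 Hz]: 50 Hz, 94 Hz.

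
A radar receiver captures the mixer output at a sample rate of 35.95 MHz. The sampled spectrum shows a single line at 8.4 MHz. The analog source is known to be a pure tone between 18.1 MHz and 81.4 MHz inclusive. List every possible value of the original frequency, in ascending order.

27.55 MHz, 44.35 MHz, 63.5 MHz, 80.3 MHz

Frequencies that alias to 8.4 MHz are k·fs ± 8.4 MHz for integer k ≥ 0.
k=0: 8.4 MHz.
k=1: 27.55 MHz, 44.35 MHz.
k=2: 63.5 MHz, 80.3 MHz.
k=3: 99.45 MHz, 116.25 MHz.
Within [18.1 MHz, 81.4 MHz]: 27.55 MHz, 44.35 MHz, 63.5 MHz, 80.3 MHz.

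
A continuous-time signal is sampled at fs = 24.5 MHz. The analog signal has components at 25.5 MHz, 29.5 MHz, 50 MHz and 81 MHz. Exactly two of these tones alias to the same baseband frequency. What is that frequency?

fs/2 = 12.25 MHz.
25.5 MHz mod fs = 1 MHz.
1 MHz ≤ fs/2 = 12.25 MHz, appears at 1 MHz.
29.5 MHz mod fs = 5 MHz.
5 MHz ≤ fs/2 = 12.25 MHz, appears at 5 MHz.
50 MHz mod fs = 1 MHz.
1 MHz ≤ fs/2 = 12.25 MHz, appears at 1 MHz.
81 MHz mod fs = 7.5 MHz.
7.5 MHz ≤ fs/2 = 12.25 MHz, appears at 7.5 MHz.
25.5 MHz and 50 MHz both map to 1 MHz.

1 MHz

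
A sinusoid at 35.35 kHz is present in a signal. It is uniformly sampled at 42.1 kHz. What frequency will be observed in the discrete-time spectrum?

35.35 kHz > fs/2 = 21.05 kHz, folds to fs − 35.35 kHz = 6.75 kHz.

6.75 kHz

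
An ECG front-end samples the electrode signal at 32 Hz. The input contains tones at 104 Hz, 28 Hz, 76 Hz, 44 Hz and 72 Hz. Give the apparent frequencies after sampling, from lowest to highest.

fs/2 = 16 Hz.
104 Hz mod fs = 8 Hz.
8 Hz ≤ fs/2 = 16 Hz, appears at 8 Hz.
28 Hz > fs/2 = 16 Hz, folds to fs − 28 Hz = 4 Hz.
76 Hz mod fs = 12 Hz.
12 Hz ≤ fs/2 = 16 Hz, appears at 12 Hz.
44 Hz mod fs = 12 Hz.
12 Hz ≤ fs/2 = 16 Hz, appears at 12 Hz.
72 Hz mod fs = 8 Hz.
8 Hz ≤ fs/2 = 16 Hz, appears at 8 Hz.
Distinct values: {4 Hz, 8 Hz, 12 Hz}.

4 Hz, 8 Hz, 12 Hz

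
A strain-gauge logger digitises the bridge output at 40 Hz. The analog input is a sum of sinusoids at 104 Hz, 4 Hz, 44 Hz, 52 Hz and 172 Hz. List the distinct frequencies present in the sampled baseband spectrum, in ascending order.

4 Hz, 12 Hz, 16 Hz

fs/2 = 20 Hz.
104 Hz mod fs = 24 Hz.
24 Hz > fs/2 = 20 Hz, folds to fs − 24 Hz = 16 Hz.
4 Hz ≤ fs/2 = 20 Hz, passes unchanged.
44 Hz mod fs = 4 Hz.
4 Hz ≤ fs/2 = 20 Hz, appears at 4 Hz.
52 Hz mod fs = 12 Hz.
12 Hz ≤ fs/2 = 20 Hz, appears at 12 Hz.
172 Hz mod fs = 12 Hz.
12 Hz ≤ fs/2 = 20 Hz, appears at 12 Hz.
Distinct values: {4 Hz, 12 Hz, 16 Hz}.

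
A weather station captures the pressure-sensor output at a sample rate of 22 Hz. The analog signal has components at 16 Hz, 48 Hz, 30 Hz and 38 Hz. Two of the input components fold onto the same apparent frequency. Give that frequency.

6 Hz

fs/2 = 11 Hz.
16 Hz > fs/2 = 11 Hz, folds to fs − 16 Hz = 6 Hz.
48 Hz mod fs = 4 Hz.
4 Hz ≤ fs/2 = 11 Hz, appears at 4 Hz.
30 Hz mod fs = 8 Hz.
8 Hz ≤ fs/2 = 11 Hz, appears at 8 Hz.
38 Hz mod fs = 16 Hz.
16 Hz > fs/2 = 11 Hz, folds to fs − 16 Hz = 6 Hz.
16 Hz and 38 Hz both map to 6 Hz.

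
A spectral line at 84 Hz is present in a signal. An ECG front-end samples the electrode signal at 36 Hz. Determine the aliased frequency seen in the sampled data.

84 Hz mod fs = 12 Hz.
12 Hz ≤ fs/2 = 18 Hz, appears at 12 Hz.

12 Hz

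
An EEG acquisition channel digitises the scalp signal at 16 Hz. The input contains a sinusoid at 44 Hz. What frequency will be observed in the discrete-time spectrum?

44 Hz mod fs = 12 Hz.
12 Hz > fs/2 = 8 Hz, folds to fs − 12 Hz = 4 Hz.

4 Hz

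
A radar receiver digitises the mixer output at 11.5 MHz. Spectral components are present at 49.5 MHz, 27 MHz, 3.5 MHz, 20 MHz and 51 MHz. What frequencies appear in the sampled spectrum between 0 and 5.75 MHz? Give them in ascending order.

3 MHz, 3.5 MHz, 4 MHz, 5 MHz

fs/2 = 5.75 MHz.
49.5 MHz mod fs = 3.5 MHz.
3.5 MHz ≤ fs/2 = 5.75 MHz, appears at 3.5 MHz.
27 MHz mod fs = 4 MHz.
4 MHz ≤ fs/2 = 5.75 MHz, appears at 4 MHz.
3.5 MHz ≤ fs/2 = 5.75 MHz, passes unchanged.
20 MHz mod fs = 8.5 MHz.
8.5 MHz > fs/2 = 5.75 MHz, folds to fs − 8.5 MHz = 3 MHz.
51 MHz mod fs = 5 MHz.
5 MHz ≤ fs/2 = 5.75 MHz, appears at 5 MHz.
Distinct values: {3 MHz, 3.5 MHz, 4 MHz, 5 MHz}.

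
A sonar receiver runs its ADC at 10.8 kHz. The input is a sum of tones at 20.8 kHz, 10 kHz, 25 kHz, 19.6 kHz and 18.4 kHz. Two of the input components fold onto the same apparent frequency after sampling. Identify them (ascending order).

10 kHz, 20.8 kHz

fs/2 = 5.4 kHz.
20.8 kHz mod fs = 10 kHz.
10 kHz > fs/2 = 5.4 kHz, folds to fs − 10 kHz = 0.8 kHz.
10 kHz > fs/2 = 5.4 kHz, folds to fs − 10 kHz = 0.8 kHz.
25 kHz mod fs = 3.4 kHz.
3.4 kHz ≤ fs/2 = 5.4 kHz, appears at 3.4 kHz.
19.6 kHz mod fs = 8.8 kHz.
8.8 kHz > fs/2 = 5.4 kHz, folds to fs − 8.8 kHz = 2 kHz.
18.4 kHz mod fs = 7.6 kHz.
7.6 kHz > fs/2 = 5.4 kHz, folds to fs − 7.6 kHz = 3.2 kHz.
10 kHz and 20.8 kHz both map to 0.8 kHz.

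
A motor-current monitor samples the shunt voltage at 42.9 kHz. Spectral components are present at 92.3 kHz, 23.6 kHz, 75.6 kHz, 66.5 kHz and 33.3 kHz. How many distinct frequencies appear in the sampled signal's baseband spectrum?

fs/2 = 21.45 kHz.
92.3 kHz mod fs = 6.5 kHz.
6.5 kHz ≤ fs/2 = 21.45 kHz, appears at 6.5 kHz.
23.6 kHz > fs/2 = 21.45 kHz, folds to fs − 23.6 kHz = 19.3 kHz.
75.6 kHz mod fs = 32.7 kHz.
32.7 kHz > fs/2 = 21.45 kHz, folds to fs − 32.7 kHz = 10.2 kHz.
66.5 kHz mod fs = 23.6 kHz.
23.6 kHz > fs/2 = 21.45 kHz, folds to fs − 23.6 kHz = 19.3 kHz.
33.3 kHz > fs/2 = 21.45 kHz, folds to fs − 33.3 kHz = 9.6 kHz.
Distinct values: {6.5 kHz, 9.6 kHz, 10.2 kHz, 19.3 kHz} → 4.

4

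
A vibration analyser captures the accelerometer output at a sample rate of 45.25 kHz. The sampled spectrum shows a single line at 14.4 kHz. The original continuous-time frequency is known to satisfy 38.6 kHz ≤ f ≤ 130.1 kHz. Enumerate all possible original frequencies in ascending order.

Frequencies that alias to 14.4 kHz are k·fs ± 14.4 kHz for integer k ≥ 0.
k=0: 14.4 kHz.
k=1: 30.85 kHz, 59.65 kHz.
k=2: 76.1 kHz, 104.9 kHz.
k=3: 121.35 kHz, 150.15 kHz.
k=4: 166.6 kHz, 195.4 kHz.
Within [38.6 kHz, 130.1 kHz]: 59.65 kHz, 76.1 kHz, 104.9 kHz, 121.35 kHz.

59.65 kHz, 76.1 kHz, 104.9 kHz, 121.35 kHz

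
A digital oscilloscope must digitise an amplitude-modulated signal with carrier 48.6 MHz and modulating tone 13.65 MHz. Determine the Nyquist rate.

124.5 MHz

AM sidebands sit at fc ± fm = 34.95 MHz and 62.25 MHz.
Highest-frequency component: 62.25 MHz.
Nyquist rate = 2 × 62.25 MHz = 124.5 MHz.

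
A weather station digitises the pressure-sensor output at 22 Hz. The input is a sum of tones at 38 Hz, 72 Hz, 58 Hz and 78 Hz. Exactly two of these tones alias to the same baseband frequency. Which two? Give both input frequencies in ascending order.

38 Hz, 72 Hz

fs/2 = 11 Hz.
38 Hz mod fs = 16 Hz.
16 Hz > fs/2 = 11 Hz, folds to fs − 16 Hz = 6 Hz.
72 Hz mod fs = 6 Hz.
6 Hz ≤ fs/2 = 11 Hz, appears at 6 Hz.
58 Hz mod fs = 14 Hz.
14 Hz > fs/2 = 11 Hz, folds to fs − 14 Hz = 8 Hz.
78 Hz mod fs = 12 Hz.
12 Hz > fs/2 = 11 Hz, folds to fs − 12 Hz = 10 Hz.
38 Hz and 72 Hz both map to 6 Hz.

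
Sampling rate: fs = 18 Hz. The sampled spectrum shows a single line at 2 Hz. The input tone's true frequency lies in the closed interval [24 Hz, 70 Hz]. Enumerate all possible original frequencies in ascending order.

Frequencies that alias to 2 Hz are k·fs ± 2 Hz for integer k ≥ 0.
k=0: 2 Hz.
k=1: 16 Hz, 20 Hz.
k=2: 34 Hz, 38 Hz.
k=3: 52 Hz, 56 Hz.
k=4: 70 Hz, 74 Hz.
k=5: 88 Hz, 92 Hz.
Within [24 Hz, 70 Hz]: 34 Hz, 38 Hz, 52 Hz, 56 Hz, 70 Hz.

34 Hz, 38 Hz, 52 Hz, 56 Hz, 70 Hz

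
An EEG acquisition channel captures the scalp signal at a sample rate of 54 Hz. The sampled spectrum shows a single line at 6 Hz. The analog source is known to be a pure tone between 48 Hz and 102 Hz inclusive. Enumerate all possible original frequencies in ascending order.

48 Hz, 60 Hz, 102 Hz

Frequencies that alias to 6 Hz are k·fs ± 6 Hz for integer k ≥ 0.
k=0: 6 Hz.
k=1: 48 Hz, 60 Hz.
k=2: 102 Hz, 114 Hz.
k=3: 156 Hz, 168 Hz.
Within [48 Hz, 102 Hz]: 48 Hz, 60 Hz, 102 Hz.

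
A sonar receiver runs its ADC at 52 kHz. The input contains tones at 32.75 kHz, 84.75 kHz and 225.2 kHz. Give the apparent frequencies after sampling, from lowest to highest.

17.2 kHz, 19.25 kHz

fs/2 = 26 kHz.
32.75 kHz > fs/2 = 26 kHz, folds to fs − 32.75 kHz = 19.25 kHz.
84.75 kHz mod fs = 32.75 kHz.
32.75 kHz > fs/2 = 26 kHz, folds to fs − 32.75 kHz = 19.25 kHz.
225.2 kHz mod fs = 17.2 kHz.
17.2 kHz ≤ fs/2 = 26 kHz, appears at 17.2 kHz.
Distinct values: {17.2 kHz, 19.25 kHz}.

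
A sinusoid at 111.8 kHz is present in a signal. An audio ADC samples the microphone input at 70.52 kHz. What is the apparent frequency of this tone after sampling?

29.24 kHz

111.8 kHz mod fs = 41.28 kHz.
41.28 kHz > fs/2 = 35.26 kHz, folds to fs − 41.28 kHz = 29.24 kHz.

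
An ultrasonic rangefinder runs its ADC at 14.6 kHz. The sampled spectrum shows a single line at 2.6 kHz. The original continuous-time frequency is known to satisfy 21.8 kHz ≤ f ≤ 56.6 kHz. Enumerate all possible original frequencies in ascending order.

Frequencies that alias to 2.6 kHz are k·fs ± 2.6 kHz for integer k ≥ 0.
k=0: 2.6 kHz.
k=1: 12 kHz, 17.2 kHz.
k=2: 26.6 kHz, 31.8 kHz.
k=3: 41.2 kHz, 46.4 kHz.
k=4: 55.8 kHz, 61 kHz.
k=5: 70.4 kHz, 75.6 kHz.
Within [21.8 kHz, 56.6 kHz]: 26.6 kHz, 31.8 kHz, 41.2 kHz, 46.4 kHz, 55.8 kHz.

26.6 kHz, 31.8 kHz, 41.2 kHz, 46.4 kHz, 55.8 kHz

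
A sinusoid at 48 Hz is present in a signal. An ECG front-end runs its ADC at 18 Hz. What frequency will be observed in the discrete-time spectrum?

48 Hz mod fs = 12 Hz.
12 Hz > fs/2 = 9 Hz, folds to fs − 12 Hz = 6 Hz.

6 Hz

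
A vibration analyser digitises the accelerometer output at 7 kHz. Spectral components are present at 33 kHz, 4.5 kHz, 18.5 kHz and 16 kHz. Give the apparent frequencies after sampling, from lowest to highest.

2 kHz, 2.5 kHz

fs/2 = 3.5 kHz.
33 kHz mod fs = 5 kHz.
5 kHz > fs/2 = 3.5 kHz, folds to fs − 5 kHz = 2 kHz.
4.5 kHz > fs/2 = 3.5 kHz, folds to fs − 4.5 kHz = 2.5 kHz.
18.5 kHz mod fs = 4.5 kHz.
4.5 kHz > fs/2 = 3.5 kHz, folds to fs − 4.5 kHz = 2.5 kHz.
16 kHz mod fs = 2 kHz.
2 kHz ≤ fs/2 = 3.5 kHz, appears at 2 kHz.
Distinct values: {2 kHz, 2.5 kHz}.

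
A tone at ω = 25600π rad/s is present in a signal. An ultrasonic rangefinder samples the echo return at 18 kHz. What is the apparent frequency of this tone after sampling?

ω = 25600π rad/s → f = ω/(2π) = 12800 Hz = 12.8 kHz.
12.8 kHz > fs/2 = 9 kHz, folds to fs − 12.8 kHz = 5.2 kHz.

5.2 kHz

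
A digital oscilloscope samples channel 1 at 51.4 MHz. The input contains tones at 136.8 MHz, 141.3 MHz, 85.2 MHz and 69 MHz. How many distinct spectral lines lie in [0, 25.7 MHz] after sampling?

fs/2 = 25.7 MHz.
136.8 MHz mod fs = 34 MHz.
34 MHz > fs/2 = 25.7 MHz, folds to fs − 34 MHz = 17.4 MHz.
141.3 MHz mod fs = 38.5 MHz.
38.5 MHz > fs/2 = 25.7 MHz, folds to fs − 38.5 MHz = 12.9 MHz.
85.2 MHz mod fs = 33.8 MHz.
33.8 MHz > fs/2 = 25.7 MHz, folds to fs − 33.8 MHz = 17.6 MHz.
69 MHz mod fs = 17.6 MHz.
17.6 MHz ≤ fs/2 = 25.7 MHz, appears at 17.6 MHz.
Distinct values: {12.9 MHz, 17.4 MHz, 17.6 MHz} → 3.

3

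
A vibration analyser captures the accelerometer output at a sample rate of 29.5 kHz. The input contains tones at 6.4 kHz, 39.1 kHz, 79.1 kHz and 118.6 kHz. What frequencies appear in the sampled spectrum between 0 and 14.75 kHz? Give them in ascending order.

0.6 kHz, 6.4 kHz, 9.4 kHz, 9.6 kHz

fs/2 = 14.75 kHz.
6.4 kHz ≤ fs/2 = 14.75 kHz, passes unchanged.
39.1 kHz mod fs = 9.6 kHz.
9.6 kHz ≤ fs/2 = 14.75 kHz, appears at 9.6 kHz.
79.1 kHz mod fs = 20.1 kHz.
20.1 kHz > fs/2 = 14.75 kHz, folds to fs − 20.1 kHz = 9.4 kHz.
118.6 kHz mod fs = 0.6 kHz.
0.6 kHz ≤ fs/2 = 14.75 kHz, appears at 0.6 kHz.
Distinct values: {0.6 kHz, 6.4 kHz, 9.4 kHz, 9.6 kHz}.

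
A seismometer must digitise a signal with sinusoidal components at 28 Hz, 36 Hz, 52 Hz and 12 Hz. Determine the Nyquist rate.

Highest-frequency component: 52 Hz.
Nyquist rate = 2 × 52 Hz = 104 Hz.

104 Hz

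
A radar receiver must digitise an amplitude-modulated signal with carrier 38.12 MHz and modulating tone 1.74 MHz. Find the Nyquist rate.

79.72 MHz

AM sidebands sit at fc ± fm = 36.38 MHz and 39.86 MHz.
Highest-frequency component: 39.86 MHz.
Nyquist rate = 2 × 39.86 MHz = 79.72 MHz.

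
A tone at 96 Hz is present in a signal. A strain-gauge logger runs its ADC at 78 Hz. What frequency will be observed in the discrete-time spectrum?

96 Hz mod fs = 18 Hz.
18 Hz ≤ fs/2 = 39 Hz, appears at 18 Hz.

18 Hz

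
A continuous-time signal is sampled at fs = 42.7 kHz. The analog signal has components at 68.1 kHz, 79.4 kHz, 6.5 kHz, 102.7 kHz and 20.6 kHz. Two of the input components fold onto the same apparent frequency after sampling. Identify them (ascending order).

fs/2 = 21.35 kHz.
68.1 kHz mod fs = 25.4 kHz.
25.4 kHz > fs/2 = 21.35 kHz, folds to fs − 25.4 kHz = 17.3 kHz.
79.4 kHz mod fs = 36.7 kHz.
36.7 kHz > fs/2 = 21.35 kHz, folds to fs − 36.7 kHz = 6 kHz.
6.5 kHz ≤ fs/2 = 21.35 kHz, passes unchanged.
102.7 kHz mod fs = 17.3 kHz.
17.3 kHz ≤ fs/2 = 21.35 kHz, appears at 17.3 kHz.
20.6 kHz ≤ fs/2 = 21.35 kHz, passes unchanged.
68.1 kHz and 102.7 kHz both map to 17.3 kHz.

68.1 kHz, 102.7 kHz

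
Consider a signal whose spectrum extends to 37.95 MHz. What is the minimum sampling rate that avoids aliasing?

Nyquist rate = 2 × 37.95 MHz = 75.9 MHz.

75.9 MHz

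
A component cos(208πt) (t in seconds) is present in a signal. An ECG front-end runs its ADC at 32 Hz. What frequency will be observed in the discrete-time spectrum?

8 Hz

ω = 208π rad/s → f = ω/(2π) = 104 Hz.
104 Hz mod fs = 8 Hz.
8 Hz ≤ fs/2 = 16 Hz, appears at 8 Hz.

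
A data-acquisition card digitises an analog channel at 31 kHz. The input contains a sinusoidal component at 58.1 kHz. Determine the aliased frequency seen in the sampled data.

3.9 kHz

58.1 kHz mod fs = 27.1 kHz.
27.1 kHz > fs/2 = 15.5 kHz, folds to fs − 27.1 kHz = 3.9 kHz.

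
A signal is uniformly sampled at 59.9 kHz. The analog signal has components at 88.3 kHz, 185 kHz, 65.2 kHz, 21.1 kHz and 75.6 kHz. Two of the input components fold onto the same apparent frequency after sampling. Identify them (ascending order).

fs/2 = 29.95 kHz.
88.3 kHz mod fs = 28.4 kHz.
28.4 kHz ≤ fs/2 = 29.95 kHz, appears at 28.4 kHz.
185 kHz mod fs = 5.3 kHz.
5.3 kHz ≤ fs/2 = 29.95 kHz, appears at 5.3 kHz.
65.2 kHz mod fs = 5.3 kHz.
5.3 kHz ≤ fs/2 = 29.95 kHz, appears at 5.3 kHz.
21.1 kHz ≤ fs/2 = 29.95 kHz, passes unchanged.
75.6 kHz mod fs = 15.7 kHz.
15.7 kHz ≤ fs/2 = 29.95 kHz, appears at 15.7 kHz.
65.2 kHz and 185 kHz both map to 5.3 kHz.

65.2 kHz, 185 kHz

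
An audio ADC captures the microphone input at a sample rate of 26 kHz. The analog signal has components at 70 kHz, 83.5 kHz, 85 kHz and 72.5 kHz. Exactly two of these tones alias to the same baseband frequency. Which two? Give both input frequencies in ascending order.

fs/2 = 13 kHz.
70 kHz mod fs = 18 kHz.
18 kHz > fs/2 = 13 kHz, folds to fs − 18 kHz = 8 kHz.
83.5 kHz mod fs = 5.5 kHz.
5.5 kHz ≤ fs/2 = 13 kHz, appears at 5.5 kHz.
85 kHz mod fs = 7 kHz.
7 kHz ≤ fs/2 = 13 kHz, appears at 7 kHz.
72.5 kHz mod fs = 20.5 kHz.
20.5 kHz > fs/2 = 13 kHz, folds to fs − 20.5 kHz = 5.5 kHz.
72.5 kHz and 83.5 kHz both map to 5.5 kHz.

72.5 kHz, 83.5 kHz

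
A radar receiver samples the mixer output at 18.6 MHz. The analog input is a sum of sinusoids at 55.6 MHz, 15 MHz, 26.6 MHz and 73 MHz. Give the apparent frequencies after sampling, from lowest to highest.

0.2 MHz, 1.4 MHz, 3.6 MHz, 8 MHz

fs/2 = 9.3 MHz.
55.6 MHz mod fs = 18.4 MHz.
18.4 MHz > fs/2 = 9.3 MHz, folds to fs − 18.4 MHz = 0.2 MHz.
15 MHz > fs/2 = 9.3 MHz, folds to fs − 15 MHz = 3.6 MHz.
26.6 MHz mod fs = 8 MHz.
8 MHz ≤ fs/2 = 9.3 MHz, appears at 8 MHz.
73 MHz mod fs = 17.2 MHz.
17.2 MHz > fs/2 = 9.3 MHz, folds to fs − 17.2 MHz = 1.4 MHz.
Distinct values: {0.2 MHz, 1.4 MHz, 3.6 MHz, 8 MHz}.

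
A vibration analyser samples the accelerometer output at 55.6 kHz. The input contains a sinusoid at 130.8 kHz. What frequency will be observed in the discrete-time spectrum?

19.6 kHz

130.8 kHz mod fs = 19.6 kHz.
19.6 kHz ≤ fs/2 = 27.8 kHz, appears at 19.6 kHz.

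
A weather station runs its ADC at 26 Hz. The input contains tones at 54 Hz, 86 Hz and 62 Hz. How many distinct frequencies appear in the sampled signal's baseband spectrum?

fs/2 = 13 Hz.
54 Hz mod fs = 2 Hz.
2 Hz ≤ fs/2 = 13 Hz, appears at 2 Hz.
86 Hz mod fs = 8 Hz.
8 Hz ≤ fs/2 = 13 Hz, appears at 8 Hz.
62 Hz mod fs = 10 Hz.
10 Hz ≤ fs/2 = 13 Hz, appears at 10 Hz.
Distinct values: {2 Hz, 8 Hz, 10 Hz} → 3.

3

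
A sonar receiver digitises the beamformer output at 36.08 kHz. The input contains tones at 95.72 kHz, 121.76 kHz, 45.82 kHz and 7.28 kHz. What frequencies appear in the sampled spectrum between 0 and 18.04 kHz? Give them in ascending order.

7.28 kHz, 9.74 kHz, 12.52 kHz, 13.52 kHz

fs/2 = 18.04 kHz.
95.72 kHz mod fs = 23.56 kHz.
23.56 kHz > fs/2 = 18.04 kHz, folds to fs − 23.56 kHz = 12.52 kHz.
121.76 kHz mod fs = 13.52 kHz.
13.52 kHz ≤ fs/2 = 18.04 kHz, appears at 13.52 kHz.
45.82 kHz mod fs = 9.74 kHz.
9.74 kHz ≤ fs/2 = 18.04 kHz, appears at 9.74 kHz.
7.28 kHz ≤ fs/2 = 18.04 kHz, passes unchanged.
Distinct values: {7.28 kHz, 9.74 kHz, 12.52 kHz, 13.52 kHz}.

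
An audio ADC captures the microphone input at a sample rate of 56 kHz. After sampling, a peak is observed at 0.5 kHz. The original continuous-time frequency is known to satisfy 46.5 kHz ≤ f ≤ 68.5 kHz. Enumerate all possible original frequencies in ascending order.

55.5 kHz, 56.5 kHz

Frequencies that alias to 0.5 kHz are k·fs ± 0.5 kHz for integer k ≥ 0.
k=0: 0.5 kHz.
k=1: 55.5 kHz, 56.5 kHz.
k=2: 111.5 kHz, 112.5 kHz.
Within [46.5 kHz, 68.5 kHz]: 55.5 kHz, 56.5 kHz.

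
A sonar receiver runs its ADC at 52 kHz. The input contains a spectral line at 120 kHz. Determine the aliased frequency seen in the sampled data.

120 kHz mod fs = 16 kHz.
16 kHz ≤ fs/2 = 26 kHz, appears at 16 kHz.

16 kHz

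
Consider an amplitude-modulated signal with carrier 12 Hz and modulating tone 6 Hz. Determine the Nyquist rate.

AM sidebands sit at fc ± fm = 6 Hz and 18 Hz.
Highest-frequency component: 18 Hz.
Nyquist rate = 2 × 18 Hz = 36 Hz.

36 Hz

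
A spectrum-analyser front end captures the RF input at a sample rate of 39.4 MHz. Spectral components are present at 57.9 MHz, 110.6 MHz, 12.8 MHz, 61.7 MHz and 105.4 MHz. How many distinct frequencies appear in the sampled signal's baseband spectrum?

fs/2 = 19.7 MHz.
57.9 MHz mod fs = 18.5 MHz.
18.5 MHz ≤ fs/2 = 19.7 MHz, appears at 18.5 MHz.
110.6 MHz mod fs = 31.8 MHz.
31.8 MHz > fs/2 = 19.7 MHz, folds to fs − 31.8 MHz = 7.6 MHz.
12.8 MHz ≤ fs/2 = 19.7 MHz, passes unchanged.
61.7 MHz mod fs = 22.3 MHz.
22.3 MHz > fs/2 = 19.7 MHz, folds to fs − 22.3 MHz = 17.1 MHz.
105.4 MHz mod fs = 26.6 MHz.
26.6 MHz > fs/2 = 19.7 MHz, folds to fs − 26.6 MHz = 12.8 MHz.
Distinct values: {7.6 MHz, 12.8 MHz, 17.1 MHz, 18.5 MHz} → 4.

4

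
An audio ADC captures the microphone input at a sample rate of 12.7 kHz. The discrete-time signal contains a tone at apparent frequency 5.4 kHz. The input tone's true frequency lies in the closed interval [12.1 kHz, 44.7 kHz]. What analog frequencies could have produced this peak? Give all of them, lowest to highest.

Frequencies that alias to 5.4 kHz are k·fs ± 5.4 kHz for integer k ≥ 0.
k=0: 5.4 kHz.
k=1: 7.3 kHz, 18.1 kHz.
k=2: 20 kHz, 30.8 kHz.
k=3: 32.7 kHz, 43.5 kHz.
k=4: 45.4 kHz, 56.2 kHz.
Within [12.1 kHz, 44.7 kHz]: 18.1 kHz, 20 kHz, 30.8 kHz, 32.7 kHz, 43.5 kHz.

18.1 kHz, 20 kHz, 30.8 kHz, 32.7 kHz, 43.5 kHz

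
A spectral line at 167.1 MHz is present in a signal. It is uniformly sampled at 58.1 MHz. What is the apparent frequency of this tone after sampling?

7.2 MHz

167.1 MHz mod fs = 50.9 MHz.
50.9 MHz > fs/2 = 29.05 MHz, folds to fs − 50.9 MHz = 7.2 MHz.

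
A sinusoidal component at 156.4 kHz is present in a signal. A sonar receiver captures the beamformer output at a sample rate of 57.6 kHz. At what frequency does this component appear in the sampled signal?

16.4 kHz

156.4 kHz mod fs = 41.2 kHz.
41.2 kHz > fs/2 = 28.8 kHz, folds to fs − 41.2 kHz = 16.4 kHz.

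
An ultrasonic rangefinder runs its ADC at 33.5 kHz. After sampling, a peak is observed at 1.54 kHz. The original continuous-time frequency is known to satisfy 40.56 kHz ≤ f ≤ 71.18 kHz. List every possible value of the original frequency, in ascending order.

65.46 kHz, 68.54 kHz

Frequencies that alias to 1.54 kHz are k·fs ± 1.54 kHz for integer k ≥ 0.
k=0: 1.54 kHz.
k=1: 31.96 kHz, 35.04 kHz.
k=2: 65.46 kHz, 68.54 kHz.
k=3: 98.96 kHz, 102.04 kHz.
Within [40.56 kHz, 71.18 kHz]: 65.46 kHz, 68.54 kHz.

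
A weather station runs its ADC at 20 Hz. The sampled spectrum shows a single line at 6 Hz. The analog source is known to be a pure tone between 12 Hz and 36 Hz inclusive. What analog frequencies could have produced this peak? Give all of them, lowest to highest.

14 Hz, 26 Hz, 34 Hz

Frequencies that alias to 6 Hz are k·fs ± 6 Hz for integer k ≥ 0.
k=0: 6 Hz.
k=1: 14 Hz, 26 Hz.
k=2: 34 Hz, 46 Hz.
k=3: 54 Hz, 66 Hz.
Within [12 Hz, 36 Hz]: 14 Hz, 26 Hz, 34 Hz.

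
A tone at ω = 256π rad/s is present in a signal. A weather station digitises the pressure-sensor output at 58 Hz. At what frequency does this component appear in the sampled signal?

ω = 256π rad/s → f = ω/(2π) = 128 Hz.
128 Hz mod fs = 12 Hz.
12 Hz ≤ fs/2 = 29 Hz, appears at 12 Hz.

12 Hz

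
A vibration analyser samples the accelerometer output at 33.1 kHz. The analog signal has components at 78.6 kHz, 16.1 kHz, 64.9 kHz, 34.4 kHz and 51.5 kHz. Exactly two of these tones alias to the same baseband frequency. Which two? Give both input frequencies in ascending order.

fs/2 = 16.55 kHz.
78.6 kHz mod fs = 12.4 kHz.
12.4 kHz ≤ fs/2 = 16.55 kHz, appears at 12.4 kHz.
16.1 kHz ≤ fs/2 = 16.55 kHz, passes unchanged.
64.9 kHz mod fs = 31.8 kHz.
31.8 kHz > fs/2 = 16.55 kHz, folds to fs − 31.8 kHz = 1.3 kHz.
34.4 kHz mod fs = 1.3 kHz.
1.3 kHz ≤ fs/2 = 16.55 kHz, appears at 1.3 kHz.
51.5 kHz mod fs = 18.4 kHz.
18.4 kHz > fs/2 = 16.55 kHz, folds to fs − 18.4 kHz = 14.7 kHz.
34.4 kHz and 64.9 kHz both map to 1.3 kHz.

34.4 kHz, 64.9 kHz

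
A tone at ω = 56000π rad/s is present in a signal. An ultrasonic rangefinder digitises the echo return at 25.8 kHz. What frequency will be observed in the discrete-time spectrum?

ω = 56000π rad/s → f = ω/(2π) = 28000 Hz = 28 kHz.
28 kHz mod fs = 2.2 kHz.
2.2 kHz ≤ fs/2 = 12.9 kHz, appears at 2.2 kHz.

2.2 kHz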